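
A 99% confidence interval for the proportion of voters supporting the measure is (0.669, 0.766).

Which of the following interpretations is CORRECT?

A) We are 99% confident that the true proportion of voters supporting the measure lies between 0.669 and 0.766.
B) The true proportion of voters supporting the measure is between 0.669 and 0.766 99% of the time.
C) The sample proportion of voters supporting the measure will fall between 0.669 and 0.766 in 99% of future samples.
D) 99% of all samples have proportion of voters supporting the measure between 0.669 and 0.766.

A confidence interval represents our confidence in the procedure, not a probability statement about the parameter.

Key concept: If we repeated this sampling process many times and computed a 99% CI each time, about 99% of those intervals would contain the true population parameter.

For this specific interval (0.669, 0.766):
- Midpoint (point estimate): 0.7175
- Margin of error: 0.0485

The correct interpretation is the one stating confidence that the true parameter lies in the interval — option A.

A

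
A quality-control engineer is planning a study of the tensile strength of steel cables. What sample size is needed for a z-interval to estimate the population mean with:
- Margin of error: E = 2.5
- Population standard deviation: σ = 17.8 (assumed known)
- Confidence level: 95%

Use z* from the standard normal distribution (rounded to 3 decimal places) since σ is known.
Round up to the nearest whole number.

Using z* since population σ is known (z-interval formula).

For 95% confidence, z* = 1.96 (from standard normal table)

Sample size formula for z-interval: n = (z*σ/E)²

n = (1.96 × 17.8 / 2.5)²
  = (13.955200)²
  = 194.7476

Round up to the nearest whole number: n = 195

195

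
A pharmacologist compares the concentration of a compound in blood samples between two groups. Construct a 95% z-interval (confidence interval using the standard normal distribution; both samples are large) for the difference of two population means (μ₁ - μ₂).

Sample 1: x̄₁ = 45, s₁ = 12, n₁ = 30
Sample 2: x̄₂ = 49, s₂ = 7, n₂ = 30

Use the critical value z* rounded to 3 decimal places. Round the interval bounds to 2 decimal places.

Both samples are large (n₁ = 30 ≥ 30, n₂ = 30 ≥ 30), so a z-interval for the difference of means applies.

Point estimate: x̄₁ - x̄₂ = 45 - 49 = -4

Standard error: SE = √(s₁²/n₁ + s₂²/n₂)
= √(12²/30 + 7²/30)
= √(4.800000 + 1.633333)
= 2.536402

For 95% confidence, z* = 1.96 (from standard normal table)
Margin of error: E = z* × SE = 1.96 × 2.536402 = 4.9713

Z-interval: (x̄₁ - x̄₂) ± E = -4 ± 4.9713 = (-8.9713, 0.9713)

Rounded to 2 decimal places:

(-8.97, 0.97)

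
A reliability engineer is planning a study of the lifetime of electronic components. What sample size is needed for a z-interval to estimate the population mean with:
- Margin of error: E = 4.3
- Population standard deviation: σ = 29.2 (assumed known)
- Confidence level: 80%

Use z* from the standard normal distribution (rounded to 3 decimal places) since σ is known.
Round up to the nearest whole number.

Using z* since population σ is known (z-interval formula).

For 80% confidence, z* = 1.282 (from standard normal table)

Sample size formula for z-interval: n = (z*σ/E)²

n = (1.282 × 29.2 / 4.3)²
  = (8.705674)²
  = 75.7888

Round up to the nearest whole number: n = 76

76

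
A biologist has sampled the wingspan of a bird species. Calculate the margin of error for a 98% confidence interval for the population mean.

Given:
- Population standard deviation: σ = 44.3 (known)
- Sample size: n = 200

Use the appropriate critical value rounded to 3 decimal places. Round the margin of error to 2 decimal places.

The population standard deviation σ is known, so use the z-interval margin of error formula.

For 98% confidence, z* = 2.326 (from standard normal table)

Margin of error formula for z-interval: E = z* × σ/√n

E = 2.326 × 44.3/√200
  = 2.326 × 3.132483
  = 7.2862

Rounded to 2 decimal places:

7.29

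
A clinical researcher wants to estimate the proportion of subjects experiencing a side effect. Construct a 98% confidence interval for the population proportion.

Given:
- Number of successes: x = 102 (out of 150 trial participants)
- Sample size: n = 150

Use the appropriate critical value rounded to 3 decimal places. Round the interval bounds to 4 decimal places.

Sample proportion: p̂ = 102/150 = 0.680000

Check conditions for normal approximation:
  np̂ = 102 ≥ 10 ✓
  n(1-p̂) = 48 ≥ 10 ✓

The sample is large enough, so use a z-interval (normal approximation) for the proportion.

For 98% confidence, z* = 2.326 (from standard normal table)

Standard error: SE = √(p̂(1-p̂)/n) = √(0.680000×0.320000/150) = 0.03808762

Margin of error: E = z* × SE = 2.326 × 0.03808762 = 0.088592

Z-interval: p̂ ± E = 0.680000 ± 0.088592 = (0.591408, 0.768592)

Rounded to 4 decimal places:

(0.5914, 0.7686)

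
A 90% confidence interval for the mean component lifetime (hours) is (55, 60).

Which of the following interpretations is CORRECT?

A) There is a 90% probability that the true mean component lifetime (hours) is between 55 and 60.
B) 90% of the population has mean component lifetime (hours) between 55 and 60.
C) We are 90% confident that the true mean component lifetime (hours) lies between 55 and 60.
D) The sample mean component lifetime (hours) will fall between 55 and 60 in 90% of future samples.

A confidence interval represents our confidence in the procedure, not a probability statement about the parameter.

Key concept: If we repeated this sampling process many times and computed a 90% CI each time, about 90% of those intervals would contain the true population parameter.

For this specific interval (55, 60):
- Midpoint (point estimate): 57.5
- Margin of error: 2.5

The correct interpretation is the one stating confidence that the true parameter lies in the interval — option C.

C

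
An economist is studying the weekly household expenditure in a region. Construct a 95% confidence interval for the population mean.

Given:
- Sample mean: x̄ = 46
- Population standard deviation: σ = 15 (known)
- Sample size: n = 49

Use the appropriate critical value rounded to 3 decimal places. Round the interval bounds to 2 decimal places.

The population standard deviation σ is known, so use a z-interval (standard normal critical value).

For 95% confidence, z* = 1.96 (from standard normal table)

Standard error: SE = σ/√n = 15/√49 = 2.142857

Margin of error: E = z* × SE = 1.96 × 2.142857 = 4.2000

Z-interval: x̄ ± E = 46 ± 4.2000 = (41.8000, 50.2000)

Rounded to 2 decimal places:

(41.80, 50.20)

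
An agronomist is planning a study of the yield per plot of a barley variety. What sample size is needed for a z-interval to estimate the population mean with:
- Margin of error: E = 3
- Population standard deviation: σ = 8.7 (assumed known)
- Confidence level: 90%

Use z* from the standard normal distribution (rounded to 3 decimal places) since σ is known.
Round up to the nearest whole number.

Using z* since population σ is known (z-interval formula).

For 90% confidence, z* = 1.645 (from standard normal table)

Sample size formula for z-interval: n = (z*σ/E)²

n = (1.645 × 8.7 / 3)²
  = (4.770500)²
  = 22.7577

Round up to the nearest whole number: n = 23

23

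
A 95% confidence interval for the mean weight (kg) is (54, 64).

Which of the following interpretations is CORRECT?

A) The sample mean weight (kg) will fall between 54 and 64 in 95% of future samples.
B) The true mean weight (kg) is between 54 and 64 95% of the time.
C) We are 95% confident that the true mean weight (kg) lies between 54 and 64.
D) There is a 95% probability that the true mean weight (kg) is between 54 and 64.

A confidence interval represents our confidence in the procedure, not a probability statement about the parameter.

Key concept: If we repeated this sampling process many times and computed a 95% CI each time, about 95% of those intervals would contain the true population parameter.

For this specific interval (54, 64):
- Midpoint (point estimate): 59
- Margin of error: 5

The correct interpretation is the one stating confidence that the true parameter lies in the interval — option C.

C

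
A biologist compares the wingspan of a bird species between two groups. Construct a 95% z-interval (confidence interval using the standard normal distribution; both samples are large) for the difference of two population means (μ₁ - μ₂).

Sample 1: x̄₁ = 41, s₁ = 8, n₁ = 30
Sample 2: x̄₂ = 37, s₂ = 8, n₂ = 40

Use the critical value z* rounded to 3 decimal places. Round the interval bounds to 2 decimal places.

Both samples are large (n₁ = 30 ≥ 30, n₂ = 40 ≥ 30), so a z-interval for the difference of means applies.

Point estimate: x̄₁ - x̄₂ = 41 - 37 = 4

Standard error: SE = √(s₁²/n₁ + s₂²/n₂)
= √(8²/30 + 8²/40)
= √(2.133333 + 1.600000)
= 1.932184

For 95% confidence, z* = 1.96 (from standard normal table)
Margin of error: E = z* × SE = 1.96 × 1.932184 = 3.7871

Z-interval: (x̄₁ - x̄₂) ± E = 4 ± 3.7871 = (0.2129, 7.7871)

Rounded to 2 decimal places:

(0.21, 7.79)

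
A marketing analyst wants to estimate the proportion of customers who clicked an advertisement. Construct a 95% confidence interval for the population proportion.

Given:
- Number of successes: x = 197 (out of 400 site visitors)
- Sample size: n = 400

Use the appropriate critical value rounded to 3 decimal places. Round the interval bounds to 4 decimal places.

Sample proportion: p̂ = 197/400 = 0.492500

Check conditions for normal approximation:
  np̂ = 197 ≥ 10 ✓
  n(1-p̂) = 203 ≥ 10 ✓

The sample is large enough, so use a z-interval (normal approximation) for the proportion.

For 95% confidence, z* = 1.96 (from standard normal table)

Standard error: SE = √(p̂(1-p̂)/n) = √(0.492500×0.507500/400) = 0.02499719

Margin of error: E = z* × SE = 1.96 × 0.02499719 = 0.048994

Z-interval: p̂ ± E = 0.492500 ± 0.048994 = (0.443506, 0.541494)

Rounded to 4 decimal places:

(0.4435, 0.5415)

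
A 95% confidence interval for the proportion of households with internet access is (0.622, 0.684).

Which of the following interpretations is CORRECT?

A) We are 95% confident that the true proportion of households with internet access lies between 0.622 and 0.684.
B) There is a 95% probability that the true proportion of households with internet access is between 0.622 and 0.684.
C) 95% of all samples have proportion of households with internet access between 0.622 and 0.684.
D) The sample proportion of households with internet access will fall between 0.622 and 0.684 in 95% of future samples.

A confidence interval represents our confidence in the procedure, not a probability statement about the parameter.

Key concept: If we repeated this sampling process many times and computed a 95% CI each time, about 95% of those intervals would contain the true population parameter.

For this specific interval (0.622, 0.684):
- Midpoint (point estimate): 0.653
- Margin of error: 0.031

The correct interpretation is the one stating confidence that the true parameter lies in the interval — option A.

A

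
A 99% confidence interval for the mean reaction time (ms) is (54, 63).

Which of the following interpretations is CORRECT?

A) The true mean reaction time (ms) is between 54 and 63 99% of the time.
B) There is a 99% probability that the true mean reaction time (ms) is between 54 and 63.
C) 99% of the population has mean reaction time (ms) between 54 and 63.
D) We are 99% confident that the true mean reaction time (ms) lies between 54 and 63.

A confidence interval represents our confidence in the procedure, not a probability statement about the parameter.

Key concept: If we repeated this sampling process many times and computed a 99% CI each time, about 99% of those intervals would contain the true population parameter.

For this specific interval (54, 63):
- Midpoint (point estimate): 58.5
- Margin of error: 4.5

The correct interpretation is the one stating confidence that the true parameter lies in the interval — option D.

D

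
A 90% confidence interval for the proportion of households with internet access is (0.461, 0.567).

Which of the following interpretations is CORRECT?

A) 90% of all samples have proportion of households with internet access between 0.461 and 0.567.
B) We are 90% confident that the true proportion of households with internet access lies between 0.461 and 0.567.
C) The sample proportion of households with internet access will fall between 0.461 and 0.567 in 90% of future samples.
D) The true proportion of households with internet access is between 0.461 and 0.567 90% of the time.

A confidence interval represents our confidence in the procedure, not a probability statement about the parameter.

Key concept: If we repeated this sampling process many times and computed a 90% CI each time, about 90% of those intervals would contain the true population parameter.

For this specific interval (0.461, 0.567):
- Midpoint (point estimate): 0.514
- Margin of error: 0.053

The correct interpretation is the one stating confidence that the true parameter lies in the interval — option B.

B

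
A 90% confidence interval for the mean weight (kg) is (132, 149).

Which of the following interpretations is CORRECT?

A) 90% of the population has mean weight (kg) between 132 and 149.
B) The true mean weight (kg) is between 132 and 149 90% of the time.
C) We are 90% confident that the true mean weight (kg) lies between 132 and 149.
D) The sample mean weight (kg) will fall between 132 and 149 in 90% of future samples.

A confidence interval represents our confidence in the procedure, not a probability statement about the parameter.

Key concept: If we repeated this sampling process many times and computed a 90% CI each time, about 90% of those intervals would contain the true population parameter.

For this specific interval (132, 149):
- Midpoint (point estimate): 140.5
- Margin of error: 8.5

The correct interpretation is the one stating confidence that the true parameter lies in the interval — option C.

C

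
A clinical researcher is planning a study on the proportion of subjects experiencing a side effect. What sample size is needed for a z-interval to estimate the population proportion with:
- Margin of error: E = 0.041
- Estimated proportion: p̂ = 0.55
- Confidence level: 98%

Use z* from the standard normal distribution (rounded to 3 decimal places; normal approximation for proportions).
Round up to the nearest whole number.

Using z* for proportion z-interval (normal approximation).

For 98% confidence, z* = 2.326 (from standard normal table)

Sample size formula for proportion z-interval: n = z*²p̂(1-p̂)/E²

n = 2.326² × 0.55 × 0.45 / 0.041²
  = 5.410276 × 0.2475 / 0.001681
  = 796.5754

Round up to the nearest whole number: n = 797

797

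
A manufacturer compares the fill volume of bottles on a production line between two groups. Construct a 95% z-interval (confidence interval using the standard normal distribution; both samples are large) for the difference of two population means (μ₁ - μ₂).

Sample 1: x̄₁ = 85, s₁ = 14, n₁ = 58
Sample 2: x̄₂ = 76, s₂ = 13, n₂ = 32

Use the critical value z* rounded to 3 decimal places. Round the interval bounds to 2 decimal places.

Both samples are large (n₁ = 58 ≥ 30, n₂ = 32 ≥ 30), so a z-interval for the difference of means applies.

Point estimate: x̄₁ - x̄₂ = 85 - 76 = 9

Standard error: SE = √(s₁²/n₁ + s₂²/n₂)
= √(14²/58 + 13²/32)
= √(3.379310 + 5.281250)
= 2.942883

For 95% confidence, z* = 1.96 (from standard normal table)
Margin of error: E = z* × SE = 1.96 × 2.942883 = 5.7681

Z-interval: (x̄₁ - x̄₂) ± E = 9 ± 5.7681 = (3.2319, 14.7681)

Rounded to 2 decimal places:

(3.23, 14.77)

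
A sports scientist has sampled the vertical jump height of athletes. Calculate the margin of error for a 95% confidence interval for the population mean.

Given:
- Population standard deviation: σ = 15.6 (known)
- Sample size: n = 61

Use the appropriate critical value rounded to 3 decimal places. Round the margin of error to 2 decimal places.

The population standard deviation σ is known, so use the z-interval margin of error formula.

For 95% confidence, z* = 1.96 (from standard normal table)

Margin of error formula for z-interval: E = z* × σ/√n

E = 1.96 × 15.6/√61
  = 1.96 × 1.997375
  = 3.9149

Rounded to 2 decimal places:

3.91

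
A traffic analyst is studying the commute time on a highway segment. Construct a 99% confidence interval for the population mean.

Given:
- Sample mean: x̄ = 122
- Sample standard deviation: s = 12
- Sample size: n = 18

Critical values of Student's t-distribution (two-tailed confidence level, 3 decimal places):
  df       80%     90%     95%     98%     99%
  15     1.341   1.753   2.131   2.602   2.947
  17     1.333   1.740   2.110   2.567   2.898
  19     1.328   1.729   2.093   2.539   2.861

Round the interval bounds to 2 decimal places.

The population standard deviation σ is unknown (only the sample standard deviation s is given), so use a t-interval with df = n - 1 = 18 - 1 = 17.

For 99% confidence with df = 17, t* = 2.898 (from t-table)

Standard error: SE = s/√n = 12/√18 = 2.828427

Margin of error: E = t* × SE = 2.898 × 2.828427 = 8.1968

T-interval: x̄ ± E = 122 ± 8.1968 = (113.8032, 130.1968)

Rounded to 2 decimal places:

(113.80, 130.20)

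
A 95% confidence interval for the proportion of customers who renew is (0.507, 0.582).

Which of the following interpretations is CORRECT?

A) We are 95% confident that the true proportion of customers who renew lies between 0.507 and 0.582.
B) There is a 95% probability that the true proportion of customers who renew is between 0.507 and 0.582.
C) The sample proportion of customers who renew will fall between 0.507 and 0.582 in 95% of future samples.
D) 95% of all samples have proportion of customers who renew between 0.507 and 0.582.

A confidence interval represents our confidence in the procedure, not a probability statement about the parameter.

Key concept: If we repeated this sampling process many times and computed a 95% CI each time, about 95% of those intervals would contain the true population parameter.

For this specific interval (0.507, 0.582):
- Midpoint (point estimate): 0.5445
- Margin of error: 0.0375

The correct interpretation is the one stating confidence that the true parameter lies in the interval — option A.

A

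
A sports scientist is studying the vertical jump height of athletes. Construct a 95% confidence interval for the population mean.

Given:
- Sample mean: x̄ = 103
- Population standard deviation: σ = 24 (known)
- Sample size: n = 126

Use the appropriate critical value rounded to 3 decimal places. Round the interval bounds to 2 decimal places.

The population standard deviation σ is known, so use a z-interval (standard normal critical value).

For 95% confidence, z* = 1.96 (from standard normal table)

Standard error: SE = σ/√n = 24/√126 = 2.138090

Margin of error: E = z* × SE = 1.96 × 2.138090 = 4.1907

Z-interval: x̄ ± E = 103 ± 4.1907 = (98.8093, 107.1907)

Rounded to 2 decimal places:

(98.81, 107.19)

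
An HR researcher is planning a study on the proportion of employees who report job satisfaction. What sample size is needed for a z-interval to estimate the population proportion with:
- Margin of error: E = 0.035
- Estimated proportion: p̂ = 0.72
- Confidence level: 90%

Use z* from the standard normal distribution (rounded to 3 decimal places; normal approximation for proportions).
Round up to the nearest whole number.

Using z* for proportion z-interval (normal approximation).

For 90% confidence, z* = 1.645 (from standard normal table)

Sample size formula for proportion z-interval: n = z*²p̂(1-p̂)/E²

n = 1.645² × 0.72 × 0.28 / 0.035²
  = 2.706025 × 0.2016 / 0.001225
  = 445.3344

Round up to the nearest whole number: n = 446

446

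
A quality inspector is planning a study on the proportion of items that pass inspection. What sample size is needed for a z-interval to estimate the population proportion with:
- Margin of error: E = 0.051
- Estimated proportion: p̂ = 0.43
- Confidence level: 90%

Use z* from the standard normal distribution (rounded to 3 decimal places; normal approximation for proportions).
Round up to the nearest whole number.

Using z* for proportion z-interval (normal approximation).

For 90% confidence, z* = 1.645 (from standard normal table)

Sample size formula for proportion z-interval: n = z*²p̂(1-p̂)/E²

n = 1.645² × 0.43 × 0.57 / 0.051²
  = 2.706025 × 0.2451 / 0.002601
  = 254.9968

Round up to the nearest whole number: n = 255

255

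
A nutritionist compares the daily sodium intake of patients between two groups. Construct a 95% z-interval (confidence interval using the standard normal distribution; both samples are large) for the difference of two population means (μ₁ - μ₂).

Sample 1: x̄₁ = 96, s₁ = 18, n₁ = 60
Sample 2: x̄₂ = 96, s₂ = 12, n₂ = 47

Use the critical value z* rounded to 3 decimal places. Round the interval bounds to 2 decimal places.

Both samples are large (n₁ = 60 ≥ 30, n₂ = 47 ≥ 30), so a z-interval for the difference of means applies.

Point estimate: x̄₁ - x̄₂ = 96 - 96 = 0

Standard error: SE = √(s₁²/n₁ + s₂²/n₂)
= √(18²/60 + 12²/47)
= √(5.400000 + 3.063830)
= 2.909266

For 95% confidence, z* = 1.96 (from standard normal table)
Margin of error: E = z* × SE = 1.96 × 2.909266 = 5.7022

Z-interval: (x̄₁ - x̄₂) ± E = 0 ± 5.7022 = (-5.7022, 5.7022)

Rounded to 2 decimal places:

(-5.70, 5.70)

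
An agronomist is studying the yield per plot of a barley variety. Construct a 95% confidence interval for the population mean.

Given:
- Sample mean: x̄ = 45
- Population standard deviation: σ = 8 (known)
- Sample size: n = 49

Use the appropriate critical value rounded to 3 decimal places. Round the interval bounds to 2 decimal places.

The population standard deviation σ is known, so use a z-interval (standard normal critical value).

For 95% confidence, z* = 1.96 (from standard normal table)

Standard error: SE = σ/√n = 8/√49 = 1.142857

Margin of error: E = z* × SE = 1.96 × 1.142857 = 2.2400

Z-interval: x̄ ± E = 45 ± 2.2400 = (42.7600, 47.2400)

Rounded to 2 decimal places:

(42.76, 47.24)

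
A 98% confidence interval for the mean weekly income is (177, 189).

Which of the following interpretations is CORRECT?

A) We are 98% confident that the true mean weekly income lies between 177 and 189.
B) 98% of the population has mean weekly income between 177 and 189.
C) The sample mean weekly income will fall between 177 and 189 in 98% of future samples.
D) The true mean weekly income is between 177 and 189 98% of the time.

A confidence interval represents our confidence in the procedure, not a probability statement about the parameter.

Key concept: If we repeated this sampling process many times and computed a 98% CI each time, about 98% of those intervals would contain the true population parameter.

For this specific interval (177, 189):
- Midpoint (point estimate): 183
- Margin of error: 6

The correct interpretation is the one stating confidence that the true parameter lies in the interval — option A.

A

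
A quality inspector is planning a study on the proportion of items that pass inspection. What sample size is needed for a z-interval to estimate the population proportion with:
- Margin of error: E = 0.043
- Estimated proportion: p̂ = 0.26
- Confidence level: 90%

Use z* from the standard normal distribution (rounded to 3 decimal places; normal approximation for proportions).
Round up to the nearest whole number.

Using z* for proportion z-interval (normal approximation).

For 90% confidence, z* = 1.645 (from standard normal table)

Sample size formula for proportion z-interval: n = z*²p̂(1-p̂)/E²

n = 1.645² × 0.26 × 0.74 / 0.043²
  = 2.706025 × 0.1924 / 0.001849
  = 281.5788

Round up to the nearest whole number: n = 282

282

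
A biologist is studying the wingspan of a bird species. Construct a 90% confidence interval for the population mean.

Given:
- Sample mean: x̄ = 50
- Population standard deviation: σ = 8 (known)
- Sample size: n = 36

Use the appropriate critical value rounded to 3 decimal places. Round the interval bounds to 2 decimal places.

The population standard deviation σ is known, so use a z-interval (standard normal critical value).

For 90% confidence, z* = 1.645 (from standard normal table)

Standard error: SE = σ/√n = 8/√36 = 1.333333

Margin of error: E = z* × SE = 1.645 × 1.333333 = 2.1933

Z-interval: x̄ ± E = 50 ± 2.1933 = (47.8067, 52.1933)

Rounded to 2 decimal places:

(47.81, 52.19)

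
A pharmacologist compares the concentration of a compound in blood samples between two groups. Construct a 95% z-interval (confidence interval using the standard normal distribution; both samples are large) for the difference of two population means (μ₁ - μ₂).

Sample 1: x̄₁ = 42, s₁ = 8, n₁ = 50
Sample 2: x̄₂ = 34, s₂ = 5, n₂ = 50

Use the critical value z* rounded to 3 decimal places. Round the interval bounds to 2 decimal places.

Both samples are large (n₁ = 50 ≥ 30, n₂ = 50 ≥ 30), so a z-interval for the difference of means applies.

Point estimate: x̄₁ - x̄₂ = 42 - 34 = 8

Standard error: SE = √(s₁²/n₁ + s₂²/n₂)
= √(8²/50 + 5²/50)
= √(1.2800000 + 0.5000000)
= 1.3341664

For 95% confidence, z* = 1.96 (from standard normal table)
Margin of error: E = z* × SE = 1.96 × 1.3341664 = 2.61497

Z-interval: (x̄₁ - x̄₂) ± E = 8 ± 2.61497 = (5.38503, 10.61497)

Rounded to 2 decimal places:

(5.39, 10.61)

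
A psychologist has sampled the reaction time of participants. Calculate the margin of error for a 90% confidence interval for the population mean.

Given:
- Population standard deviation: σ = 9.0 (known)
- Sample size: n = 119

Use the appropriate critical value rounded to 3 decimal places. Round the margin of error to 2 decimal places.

The population standard deviation σ is known, so use the z-interval margin of error formula.

For 90% confidence, z* = 1.645 (from standard normal table)

Margin of error formula for z-interval: E = z* × σ/√n

E = 1.645 × 9.0/√119
  = 1.645 × 0.825029
  = 1.3572

Rounded to 2 decimal places:

1.36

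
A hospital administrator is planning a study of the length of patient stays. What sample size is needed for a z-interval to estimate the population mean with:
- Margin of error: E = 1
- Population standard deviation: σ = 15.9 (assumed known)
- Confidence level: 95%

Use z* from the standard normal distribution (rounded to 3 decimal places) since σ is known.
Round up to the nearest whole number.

Using z* since population σ is known (z-interval formula).

For 95% confidence, z* = 1.96 (from standard normal table)

Sample size formula for z-interval: n = (z*σ/E)²

n = (1.96 × 15.9 / 1)²
  = (31.164000)²
  = 971.1949

Round up to the nearest whole number: n = 972

972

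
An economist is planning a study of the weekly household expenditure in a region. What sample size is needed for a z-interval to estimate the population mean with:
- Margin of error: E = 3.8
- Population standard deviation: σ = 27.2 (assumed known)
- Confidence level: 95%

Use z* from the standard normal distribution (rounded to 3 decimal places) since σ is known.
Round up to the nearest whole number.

Using z* since population σ is known (z-interval formula).

For 95% confidence, z* = 1.96 (from standard normal table)

Sample size formula for z-interval: n = (z*σ/E)²

n = (1.96 × 27.2 / 3.8)²
  = (14.029474)²
  = 196.8261

Round up to the nearest whole number: n = 197

197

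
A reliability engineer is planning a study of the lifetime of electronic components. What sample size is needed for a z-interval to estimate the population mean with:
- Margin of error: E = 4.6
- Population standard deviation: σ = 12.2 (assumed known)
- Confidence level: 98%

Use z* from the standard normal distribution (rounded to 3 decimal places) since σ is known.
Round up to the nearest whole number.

Using z* since population σ is known (z-interval formula).

For 98% confidence, z* = 2.326 (from standard normal table)

Sample size formula for z-interval: n = (z*σ/E)²

n = (2.326 × 12.2 / 4.6)²
  = (6.168957)²
  = 38.0560

Round up to the nearest whole number: n = 39

39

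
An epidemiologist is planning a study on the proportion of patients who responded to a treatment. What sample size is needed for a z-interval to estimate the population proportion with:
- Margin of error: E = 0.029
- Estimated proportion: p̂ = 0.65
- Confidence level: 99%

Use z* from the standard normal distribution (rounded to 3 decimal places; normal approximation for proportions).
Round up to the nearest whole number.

Using z* for proportion z-interval (normal approximation).

For 99% confidence, z* = 2.576 (from standard normal table)

Sample size formula for proportion z-interval: n = z*²p̂(1-p̂)/E²

n = 2.576² × 0.65 × 0.35 / 0.029²
  = 6.635776 × 0.2275 / 0.000841
  = 1795.0524

Round up to the nearest whole number: n = 1796

1796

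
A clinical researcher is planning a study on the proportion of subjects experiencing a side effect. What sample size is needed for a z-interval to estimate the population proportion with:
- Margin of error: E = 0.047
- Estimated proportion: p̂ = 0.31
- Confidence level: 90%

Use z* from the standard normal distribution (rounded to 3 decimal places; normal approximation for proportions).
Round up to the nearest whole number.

Using z* for proportion z-interval (normal approximation).

For 90% confidence, z* = 1.645 (from standard normal table)

Sample size formula for proportion z-interval: n = z*²p̂(1-p̂)/E²

n = 1.645² × 0.31 × 0.69 / 0.047²
  = 2.706025 × 0.2139 / 0.002209
  = 262.0275

Round up to the nearest whole number: n = 263

263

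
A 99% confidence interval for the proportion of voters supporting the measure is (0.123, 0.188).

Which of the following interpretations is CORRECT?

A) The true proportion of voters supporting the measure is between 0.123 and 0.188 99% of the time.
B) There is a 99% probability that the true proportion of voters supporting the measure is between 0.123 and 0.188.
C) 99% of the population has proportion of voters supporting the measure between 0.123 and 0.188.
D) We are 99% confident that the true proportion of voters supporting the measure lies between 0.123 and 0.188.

A confidence interval represents our confidence in the procedure, not a probability statement about the parameter.

Key concept: If we repeated this sampling process many times and computed a 99% CI each time, about 99% of those intervals would contain the true population parameter.

For this specific interval (0.123, 0.188):
- Midpoint (point estimate): 0.1555
- Margin of error: 0.0325

The correct interpretation is the one stating confidence that the true parameter lies in the interval — option D.

D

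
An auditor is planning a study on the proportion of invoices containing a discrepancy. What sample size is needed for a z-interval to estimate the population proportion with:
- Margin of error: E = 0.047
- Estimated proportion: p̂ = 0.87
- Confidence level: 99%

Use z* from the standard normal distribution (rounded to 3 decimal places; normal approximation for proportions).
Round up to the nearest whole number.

Using z* for proportion z-interval (normal approximation).

For 99% confidence, z* = 2.576 (from standard normal table)

Sample size formula for proportion z-interval: n = z*²p̂(1-p̂)/E²

n = 2.576² × 0.87 × 0.13 / 0.047²
  = 6.635776 × 0.1131 / 0.002209
  = 339.7493

Round up to the nearest whole number: n = 340

340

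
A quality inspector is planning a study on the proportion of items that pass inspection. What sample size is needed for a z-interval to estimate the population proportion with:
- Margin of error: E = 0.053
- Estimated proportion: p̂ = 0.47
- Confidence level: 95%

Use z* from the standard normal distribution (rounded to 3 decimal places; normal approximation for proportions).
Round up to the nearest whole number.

Using z* for proportion z-interval (normal approximation).

For 95% confidence, z* = 1.96 (from standard normal table)

Sample size formula for proportion z-interval: n = z*²p̂(1-p̂)/E²

n = 1.96² × 0.47 × 0.53 / 0.053²
  = 3.8416 × 0.2491 / 0.002809
  = 340.6702

Round up to the nearest whole number: n = 341

341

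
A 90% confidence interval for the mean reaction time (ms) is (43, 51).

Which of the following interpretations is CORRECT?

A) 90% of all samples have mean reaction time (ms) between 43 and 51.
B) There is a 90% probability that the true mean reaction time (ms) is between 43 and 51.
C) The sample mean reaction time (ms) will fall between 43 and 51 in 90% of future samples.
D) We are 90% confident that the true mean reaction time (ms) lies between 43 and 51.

A confidence interval represents our confidence in the procedure, not a probability statement about the parameter.

Key concept: If we repeated this sampling process many times and computed a 90% CI each time, about 90% of those intervals would contain the true population parameter.

For this specific interval (43, 51):
- Midpoint (point estimate): 47
- Margin of error: 4

The correct interpretation is the one stating confidence that the true parameter lies in the interval — option D.

D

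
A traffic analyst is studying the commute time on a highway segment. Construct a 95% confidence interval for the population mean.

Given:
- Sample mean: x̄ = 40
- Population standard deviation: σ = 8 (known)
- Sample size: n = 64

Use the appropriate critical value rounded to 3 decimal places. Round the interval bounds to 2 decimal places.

The population standard deviation σ is known, so use a z-interval (standard normal critical value).

For 95% confidence, z* = 1.96 (from standard normal table)

Standard error: SE = σ/√n = 8/√64 = 1.000000

Margin of error: E = z* × SE = 1.96 × 1.000000 = 1.9600

Z-interval: x̄ ± E = 40 ± 1.9600 = (38.0400, 41.9600)

Rounded to 2 decimal places:

(38.04, 41.96)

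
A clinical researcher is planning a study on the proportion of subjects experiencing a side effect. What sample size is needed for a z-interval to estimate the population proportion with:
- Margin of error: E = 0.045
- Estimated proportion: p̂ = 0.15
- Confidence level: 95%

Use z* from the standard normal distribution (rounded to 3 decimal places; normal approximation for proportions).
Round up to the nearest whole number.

Using z* for proportion z-interval (normal approximation).

For 95% confidence, z* = 1.96 (from standard normal table)

Sample size formula for proportion z-interval: n = z*²p̂(1-p̂)/E²

n = 1.96² × 0.15 × 0.85 / 0.045²
  = 3.8416 × 0.1275 / 0.002025
  = 241.8785

Round up to the nearest whole number: n = 242

242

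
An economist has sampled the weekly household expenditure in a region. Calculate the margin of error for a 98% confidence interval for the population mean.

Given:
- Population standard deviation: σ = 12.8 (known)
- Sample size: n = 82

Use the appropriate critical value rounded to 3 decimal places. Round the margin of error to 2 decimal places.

The population standard deviation σ is known, so use the z-interval margin of error formula.

For 98% confidence, z* = 2.326 (from standard normal table)

Margin of error formula for z-interval: E = z* × σ/√n

E = 2.326 × 12.8/√82
  = 2.326 × 1.413524
  = 3.2879

Rounded to 2 decimal places:

3.29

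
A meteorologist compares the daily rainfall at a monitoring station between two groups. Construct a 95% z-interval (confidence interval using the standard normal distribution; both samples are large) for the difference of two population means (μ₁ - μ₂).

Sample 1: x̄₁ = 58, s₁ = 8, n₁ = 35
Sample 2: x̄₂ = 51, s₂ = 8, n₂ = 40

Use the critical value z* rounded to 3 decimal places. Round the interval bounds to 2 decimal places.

Both samples are large (n₁ = 35 ≥ 30, n₂ = 40 ≥ 30), so a z-interval for the difference of means applies.

Point estimate: x̄₁ - x̄₂ = 58 - 51 = 7

Standard error: SE = √(s₁²/n₁ + s₂²/n₂)
= √(8²/35 + 8²/40)
= √(1.828571 + 1.600000)
= 1.851640

For 95% confidence, z* = 1.96 (from standard normal table)
Margin of error: E = z* × SE = 1.96 × 1.851640 = 3.6292

Z-interval: (x̄₁ - x̄₂) ± E = 7 ± 3.6292 = (3.3708, 10.6292)

Rounded to 2 decimal places:

(3.37, 10.63)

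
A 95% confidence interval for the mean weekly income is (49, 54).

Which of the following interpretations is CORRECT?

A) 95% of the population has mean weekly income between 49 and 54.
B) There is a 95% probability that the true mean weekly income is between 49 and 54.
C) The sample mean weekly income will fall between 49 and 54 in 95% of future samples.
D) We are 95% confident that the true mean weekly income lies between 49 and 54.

A confidence interval represents our confidence in the procedure, not a probability statement about the parameter.

Key concept: If we repeated this sampling process many times and computed a 95% CI each time, about 95% of those intervals would contain the true population parameter.

For this specific interval (49, 54):
- Midpoint (point estimate): 51.5
- Margin of error: 2.5

The correct interpretation is the one stating confidence that the true parameter lies in the interval — option D.

D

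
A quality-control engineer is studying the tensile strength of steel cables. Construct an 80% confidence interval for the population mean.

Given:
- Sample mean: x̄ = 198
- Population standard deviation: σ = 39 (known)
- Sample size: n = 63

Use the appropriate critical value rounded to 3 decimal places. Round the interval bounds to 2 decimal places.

The population standard deviation σ is known, so use a z-interval (standard normal critical value).

For 80% confidence, z* = 1.282 (from standard normal table)

Standard error: SE = σ/√n = 39/√63 = 4.913538

Margin of error: E = z* × SE = 1.282 × 4.913538 = 6.2992

Z-interval: x̄ ± E = 198 ± 6.2992 = (191.7008, 204.2992)

Rounded to 2 decimal places:

(191.70, 204.30)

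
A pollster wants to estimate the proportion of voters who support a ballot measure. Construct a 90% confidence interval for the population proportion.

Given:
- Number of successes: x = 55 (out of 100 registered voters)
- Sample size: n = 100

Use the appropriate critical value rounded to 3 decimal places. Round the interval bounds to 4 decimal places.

Sample proportion: p̂ = 55/100 = 0.550000

Check conditions for normal approximation:
  np̂ = 55 ≥ 10 ✓
  n(1-p̂) = 45 ≥ 10 ✓

The sample is large enough, so use a z-interval (normal approximation) for the proportion.

For 90% confidence, z* = 1.645 (from standard normal table)

Standard error: SE = √(p̂(1-p̂)/n) = √(0.550000×0.450000/100) = 0.04974937

Margin of error: E = z* × SE = 1.645 × 0.04974937 = 0.081838

Z-interval: p̂ ± E = 0.550000 ± 0.081838 = (0.468162, 0.631838)

Rounded to 4 decimal places:

(0.4682, 0.6318)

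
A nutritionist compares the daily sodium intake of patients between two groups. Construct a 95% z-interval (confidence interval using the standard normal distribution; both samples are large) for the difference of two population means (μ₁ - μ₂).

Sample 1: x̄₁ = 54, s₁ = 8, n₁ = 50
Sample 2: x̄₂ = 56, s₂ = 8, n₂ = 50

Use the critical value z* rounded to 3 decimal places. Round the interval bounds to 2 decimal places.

Both samples are large (n₁ = 50 ≥ 30, n₂ = 50 ≥ 30), so a z-interval for the difference of means applies.

Point estimate: x̄₁ - x̄₂ = 54 - 56 = -2

Standard error: SE = √(s₁²/n₁ + s₂²/n₂)
= √(8²/50 + 8²/50)
= √(1.280000 + 1.280000)
= 1.600000

For 95% confidence, z* = 1.96 (from standard normal table)
Margin of error: E = z* × SE = 1.96 × 1.600000 = 3.1360

Z-interval: (x̄₁ - x̄₂) ± E = -2 ± 3.1360 = (-5.1360, 1.1360)

Rounded to 2 decimal places:

(-5.14, 1.14)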